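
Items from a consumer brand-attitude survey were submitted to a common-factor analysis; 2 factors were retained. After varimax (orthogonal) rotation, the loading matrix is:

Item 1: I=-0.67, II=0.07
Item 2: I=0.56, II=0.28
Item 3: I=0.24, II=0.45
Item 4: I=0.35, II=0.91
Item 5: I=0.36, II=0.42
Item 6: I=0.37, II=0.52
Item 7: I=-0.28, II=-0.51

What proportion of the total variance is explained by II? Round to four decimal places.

0.2601

SS loadings for II = 0.07² + 0.28² + 0.45² + 0.91² + 0.42² + 0.52² + (-0.51)² = 1.8208
Proportion of variance = 1.8208 / 7 = 0.2601.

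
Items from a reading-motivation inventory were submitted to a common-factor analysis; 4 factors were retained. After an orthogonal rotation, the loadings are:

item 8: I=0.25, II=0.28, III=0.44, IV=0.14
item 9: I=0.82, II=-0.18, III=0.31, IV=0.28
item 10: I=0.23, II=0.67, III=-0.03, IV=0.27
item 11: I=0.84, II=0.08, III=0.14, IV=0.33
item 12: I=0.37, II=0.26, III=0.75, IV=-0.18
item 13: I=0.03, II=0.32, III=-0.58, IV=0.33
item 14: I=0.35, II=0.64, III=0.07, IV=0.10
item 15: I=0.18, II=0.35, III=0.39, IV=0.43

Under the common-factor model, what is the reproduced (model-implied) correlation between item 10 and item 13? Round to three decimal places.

r̂ = Σ λ_i·λ_j across factors = (0.23)(0.03) + (0.67)(0.32) + (-0.03)(-0.58) + (0.27)(0.33)
  = +0.0069 +0.2144 +0.0174 +0.0891 = 0.3278

0.328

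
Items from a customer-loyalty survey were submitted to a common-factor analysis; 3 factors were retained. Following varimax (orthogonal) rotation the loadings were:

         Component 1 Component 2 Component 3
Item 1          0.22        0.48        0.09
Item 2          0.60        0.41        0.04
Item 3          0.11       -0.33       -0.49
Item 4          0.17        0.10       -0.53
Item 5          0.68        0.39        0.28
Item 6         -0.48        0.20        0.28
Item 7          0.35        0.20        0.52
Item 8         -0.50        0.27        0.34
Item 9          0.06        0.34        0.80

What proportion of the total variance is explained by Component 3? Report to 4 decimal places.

SS loadings for Component 3 = 0.09² + 0.04² + (-0.49)² + (-0.53)² + 0.28² + 0.28² + 0.52² + 0.34² + 0.80² = 1.7135
Proportion of variance = 1.7135 / 9 = 0.1904.

0.1904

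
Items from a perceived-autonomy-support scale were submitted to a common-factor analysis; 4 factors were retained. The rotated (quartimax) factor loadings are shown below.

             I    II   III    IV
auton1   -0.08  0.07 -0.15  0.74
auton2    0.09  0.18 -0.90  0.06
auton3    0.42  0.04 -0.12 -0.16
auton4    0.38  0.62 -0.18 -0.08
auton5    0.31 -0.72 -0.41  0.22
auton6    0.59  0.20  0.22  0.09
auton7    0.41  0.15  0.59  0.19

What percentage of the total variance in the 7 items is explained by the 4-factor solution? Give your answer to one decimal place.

58.2%

Communalities: 0.5814, 0.8541, 0.2180, 0.5676, 0.8310, 0.4446, 0.5748; Σh² = 4.0715.
Total variance with 7 standardized items is 7, so the solution explains 4.0715/7 = 0.5816 = 58.16%.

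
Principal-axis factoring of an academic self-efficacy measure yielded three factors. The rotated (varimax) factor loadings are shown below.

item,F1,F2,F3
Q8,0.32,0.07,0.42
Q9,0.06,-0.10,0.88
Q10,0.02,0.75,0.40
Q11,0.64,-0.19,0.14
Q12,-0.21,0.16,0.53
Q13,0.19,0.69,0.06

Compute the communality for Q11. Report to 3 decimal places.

0.465

h² = 0.64² + (-0.19)² + 0.14² = 0.4096 + 0.0361 + 0.0196 = 0.4653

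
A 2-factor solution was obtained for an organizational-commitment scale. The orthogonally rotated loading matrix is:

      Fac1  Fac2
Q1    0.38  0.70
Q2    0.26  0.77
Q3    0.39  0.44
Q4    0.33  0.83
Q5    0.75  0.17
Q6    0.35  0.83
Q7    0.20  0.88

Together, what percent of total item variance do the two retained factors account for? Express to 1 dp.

SS loadings by factor: 1.1980, 3.4576; total = 4.6556.
Total variance with 7 standardized items is 7, so the solution explains 4.6556/7 = 0.6651 = 66.51%.

66.5%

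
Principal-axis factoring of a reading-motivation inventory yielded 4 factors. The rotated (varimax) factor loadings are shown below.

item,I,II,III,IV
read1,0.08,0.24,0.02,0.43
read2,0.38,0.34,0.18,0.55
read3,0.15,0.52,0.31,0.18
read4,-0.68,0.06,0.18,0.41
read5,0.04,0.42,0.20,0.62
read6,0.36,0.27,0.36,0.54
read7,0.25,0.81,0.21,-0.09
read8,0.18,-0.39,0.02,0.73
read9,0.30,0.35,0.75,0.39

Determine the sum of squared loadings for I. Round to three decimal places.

SS loadings for I = 0.08² + 0.38² + 0.15² + (-0.68)² + 0.04² + 0.36² + 0.25² + 0.18² + 0.30² = 0.0064 + 0.1444 + 0.0225 + 0.4624 + 0.0016 + 0.1296 + 0.0625 + 0.0324 + 0.0900 = 0.9518

0.952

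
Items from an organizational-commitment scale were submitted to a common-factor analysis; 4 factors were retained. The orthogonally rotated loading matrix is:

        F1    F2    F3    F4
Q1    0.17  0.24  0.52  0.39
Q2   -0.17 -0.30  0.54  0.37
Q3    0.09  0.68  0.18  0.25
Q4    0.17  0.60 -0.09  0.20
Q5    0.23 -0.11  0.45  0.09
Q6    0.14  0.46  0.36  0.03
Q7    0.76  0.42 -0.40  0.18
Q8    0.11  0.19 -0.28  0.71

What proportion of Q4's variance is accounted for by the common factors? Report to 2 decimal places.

h² = 0.17² + 0.60² + (-0.09)² + 0.20² = 0.0289 + 0.3600 + 0.0081 + 0.0400 = 0.4370

0.44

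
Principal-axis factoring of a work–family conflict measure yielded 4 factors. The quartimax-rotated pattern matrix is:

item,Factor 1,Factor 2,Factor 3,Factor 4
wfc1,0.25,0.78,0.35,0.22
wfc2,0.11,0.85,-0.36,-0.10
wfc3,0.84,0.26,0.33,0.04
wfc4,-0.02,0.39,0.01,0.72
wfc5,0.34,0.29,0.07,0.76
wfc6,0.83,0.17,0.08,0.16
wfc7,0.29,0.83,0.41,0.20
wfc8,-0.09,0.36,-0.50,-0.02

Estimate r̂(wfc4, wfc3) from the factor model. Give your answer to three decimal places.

0.117

r̂ = Σ λ_i·λ_j across factors = (-0.02)(0.84) + (0.39)(0.26) + (0.01)(0.33) + (0.72)(0.04)
  = -0.0168 +0.1014 +0.0033 +0.0288 = 0.1167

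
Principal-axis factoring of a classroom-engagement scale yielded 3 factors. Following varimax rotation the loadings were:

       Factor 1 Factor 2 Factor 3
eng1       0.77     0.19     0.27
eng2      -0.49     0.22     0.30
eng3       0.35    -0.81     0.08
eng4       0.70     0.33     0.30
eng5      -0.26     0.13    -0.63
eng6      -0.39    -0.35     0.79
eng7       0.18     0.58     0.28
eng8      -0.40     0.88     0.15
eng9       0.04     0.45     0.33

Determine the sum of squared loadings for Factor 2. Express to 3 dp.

2.302

SS loadings for Factor 2 = 0.19² + 0.22² + (-0.81)² + 0.33² + 0.13² + (-0.35)² + 0.58² + 0.88² + 0.45² = 0.0361 + 0.0484 + 0.6561 + 0.1089 + 0.0169 + 0.1225 + 0.3364 + 0.7744 + 0.2025 = 2.3022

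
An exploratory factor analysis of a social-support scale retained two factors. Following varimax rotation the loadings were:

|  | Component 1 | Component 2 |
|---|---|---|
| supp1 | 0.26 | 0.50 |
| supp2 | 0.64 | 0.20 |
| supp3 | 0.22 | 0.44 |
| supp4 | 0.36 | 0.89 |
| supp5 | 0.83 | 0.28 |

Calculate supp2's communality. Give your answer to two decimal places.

0.45

h² = 0.64² + 0.20² = 0.4096 + 0.0400 = 0.4496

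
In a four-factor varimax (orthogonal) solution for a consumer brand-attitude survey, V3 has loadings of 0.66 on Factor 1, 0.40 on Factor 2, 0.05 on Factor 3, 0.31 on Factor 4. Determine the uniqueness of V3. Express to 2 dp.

0.31

h² = 0.66² + 0.40² + 0.05² + 0.31² = 0.4356 + 0.1600 + 0.0025 + 0.0961 = 0.6942
Uniqueness u² = 1 − h² = 1 − 0.6942 = 0.3058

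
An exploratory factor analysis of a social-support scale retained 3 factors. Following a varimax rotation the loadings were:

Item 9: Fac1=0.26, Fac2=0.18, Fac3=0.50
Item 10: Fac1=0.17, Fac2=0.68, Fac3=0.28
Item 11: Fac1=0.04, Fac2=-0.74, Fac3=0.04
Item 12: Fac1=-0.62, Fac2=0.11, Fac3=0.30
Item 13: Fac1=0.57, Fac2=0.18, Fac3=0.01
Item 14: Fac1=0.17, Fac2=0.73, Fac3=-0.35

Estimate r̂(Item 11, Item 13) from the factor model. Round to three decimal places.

-0.110

r̂ = Σ λ_i·λ_j across factors = (0.04)(0.57) + (-0.74)(0.18) + (0.04)(0.01)
  = +0.0228 -0.1332 +0.0004 = -0.1100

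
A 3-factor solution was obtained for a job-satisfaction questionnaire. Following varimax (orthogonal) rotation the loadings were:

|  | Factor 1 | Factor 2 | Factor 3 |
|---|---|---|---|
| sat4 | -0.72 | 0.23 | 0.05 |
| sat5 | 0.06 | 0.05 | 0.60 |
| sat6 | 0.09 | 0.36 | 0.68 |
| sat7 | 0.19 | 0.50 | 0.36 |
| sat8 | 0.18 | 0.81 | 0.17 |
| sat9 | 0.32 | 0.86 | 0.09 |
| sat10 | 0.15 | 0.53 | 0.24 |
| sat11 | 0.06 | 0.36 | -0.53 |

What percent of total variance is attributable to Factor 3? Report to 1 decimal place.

16.6%

SS loadings for Factor 3 = 0.05² + 0.60² + 0.68² + 0.36² + 0.17² + 0.09² + 0.24² + (-0.53)² = 1.3300
With 8 standardized items, total variance = 8. Proportion = 1.3300/8 = 0.1663 → 16.62%.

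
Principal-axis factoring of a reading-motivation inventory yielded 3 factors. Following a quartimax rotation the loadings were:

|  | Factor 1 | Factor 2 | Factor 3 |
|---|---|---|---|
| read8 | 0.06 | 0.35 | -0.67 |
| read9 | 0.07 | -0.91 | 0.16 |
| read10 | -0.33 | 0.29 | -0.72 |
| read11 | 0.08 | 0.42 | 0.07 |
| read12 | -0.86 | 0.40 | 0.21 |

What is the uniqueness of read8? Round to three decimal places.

h² = 0.06² + 0.35² + (-0.67)² = 0.0036 + 0.1225 + 0.4489 = 0.5750
Uniqueness u² = 1 − h² = 1 − 0.5750 = 0.4250

0.425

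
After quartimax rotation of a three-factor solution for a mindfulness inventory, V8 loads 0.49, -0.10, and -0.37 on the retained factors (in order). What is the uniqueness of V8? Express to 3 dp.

0.613

h² = 0.49² + (-0.10)² + (-0.37)² = 0.2401 + 0.0100 + 0.1369 = 0.3870
Uniqueness u² = 1 − h² = 1 − 0.3870 = 0.6130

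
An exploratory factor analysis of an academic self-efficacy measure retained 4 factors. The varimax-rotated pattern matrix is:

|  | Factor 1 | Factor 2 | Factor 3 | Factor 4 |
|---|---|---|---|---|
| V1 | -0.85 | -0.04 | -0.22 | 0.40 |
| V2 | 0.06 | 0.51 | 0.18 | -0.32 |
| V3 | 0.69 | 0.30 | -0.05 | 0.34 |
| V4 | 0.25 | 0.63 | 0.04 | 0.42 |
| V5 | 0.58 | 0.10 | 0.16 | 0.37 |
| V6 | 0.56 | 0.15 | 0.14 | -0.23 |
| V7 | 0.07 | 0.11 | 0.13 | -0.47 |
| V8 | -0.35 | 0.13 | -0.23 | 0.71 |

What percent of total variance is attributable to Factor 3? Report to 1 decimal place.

2.5%

SS loadings for Factor 3 = (-0.22)² + 0.18² + (-0.05)² + 0.04² + 0.16² + 0.14² + 0.13² + (-0.23)² = 0.1999
With 8 standardized items, total variance = 8. Proportion = 0.1999/8 = 0.0250 → 2.50%.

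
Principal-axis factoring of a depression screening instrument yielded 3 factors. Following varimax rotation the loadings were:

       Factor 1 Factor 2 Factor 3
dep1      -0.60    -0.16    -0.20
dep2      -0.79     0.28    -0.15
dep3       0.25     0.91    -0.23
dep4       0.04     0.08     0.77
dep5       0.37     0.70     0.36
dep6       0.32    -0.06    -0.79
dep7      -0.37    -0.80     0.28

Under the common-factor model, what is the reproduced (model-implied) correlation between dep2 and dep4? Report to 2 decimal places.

r̂ = Σ λ_i·λ_j across factors = (-0.79)(0.04) + (0.28)(0.08) + (-0.15)(0.77)
  = -0.0316 +0.0224 -0.1155 = -0.1247

-0.12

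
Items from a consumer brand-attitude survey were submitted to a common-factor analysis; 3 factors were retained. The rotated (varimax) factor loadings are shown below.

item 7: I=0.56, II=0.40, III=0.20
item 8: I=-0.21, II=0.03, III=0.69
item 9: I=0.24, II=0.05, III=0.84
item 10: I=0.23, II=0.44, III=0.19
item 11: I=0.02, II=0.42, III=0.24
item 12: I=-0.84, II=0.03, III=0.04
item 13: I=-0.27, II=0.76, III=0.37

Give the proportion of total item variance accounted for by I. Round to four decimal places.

0.1782

SS loadings for I = 0.56² + (-0.21)² + 0.24² + 0.23² + 0.02² + (-0.84)² + (-0.27)² = 1.2471
Proportion of variance = 1.2471 / 7 = 0.1782.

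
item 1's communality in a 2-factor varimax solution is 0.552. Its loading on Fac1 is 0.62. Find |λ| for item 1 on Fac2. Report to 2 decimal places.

0.41

Under orthogonal rotation h² = Σλ², so λ_Fac2² = h² − (0.3844) = 0.552 − 0.3844 = 0.1676.
|λ| = √0.1676 = 0.4094.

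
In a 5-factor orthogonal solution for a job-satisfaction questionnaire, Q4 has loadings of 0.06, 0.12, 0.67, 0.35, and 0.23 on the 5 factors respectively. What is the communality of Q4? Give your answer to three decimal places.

h² = 0.06² + 0.12² + 0.67² + 0.35² + 0.23² = 0.0036 + 0.0144 + 0.4489 + 0.1225 + 0.0529 = 0.6423

0.642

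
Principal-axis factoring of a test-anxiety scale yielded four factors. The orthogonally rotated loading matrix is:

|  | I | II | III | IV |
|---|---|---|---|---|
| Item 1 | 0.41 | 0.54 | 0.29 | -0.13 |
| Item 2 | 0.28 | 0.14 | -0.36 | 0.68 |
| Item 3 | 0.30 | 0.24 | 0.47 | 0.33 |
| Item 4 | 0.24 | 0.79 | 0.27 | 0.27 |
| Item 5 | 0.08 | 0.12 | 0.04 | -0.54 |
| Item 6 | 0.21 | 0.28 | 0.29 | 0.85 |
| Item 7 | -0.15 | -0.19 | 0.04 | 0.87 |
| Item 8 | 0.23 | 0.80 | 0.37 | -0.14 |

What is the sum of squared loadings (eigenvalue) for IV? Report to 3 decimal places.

2.452

SS loadings for IV = (-0.13)² + 0.68² + 0.33² + 0.27² + (-0.54)² + 0.85² + 0.87² + (-0.14)² = 0.0169 + 0.4624 + 0.1089 + 0.0729 + 0.2916 + 0.7225 + 0.7569 + 0.0196 = 2.4517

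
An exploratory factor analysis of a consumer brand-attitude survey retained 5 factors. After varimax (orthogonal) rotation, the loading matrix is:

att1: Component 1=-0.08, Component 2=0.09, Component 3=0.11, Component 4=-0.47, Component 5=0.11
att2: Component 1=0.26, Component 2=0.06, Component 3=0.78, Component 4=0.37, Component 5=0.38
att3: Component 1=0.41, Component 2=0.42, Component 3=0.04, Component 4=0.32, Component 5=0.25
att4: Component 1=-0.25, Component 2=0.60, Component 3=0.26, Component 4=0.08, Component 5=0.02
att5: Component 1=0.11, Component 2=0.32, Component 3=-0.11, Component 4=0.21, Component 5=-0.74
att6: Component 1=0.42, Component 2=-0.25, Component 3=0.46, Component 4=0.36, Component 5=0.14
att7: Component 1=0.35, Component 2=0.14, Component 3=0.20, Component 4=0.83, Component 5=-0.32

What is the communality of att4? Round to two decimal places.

h² = (-0.25)² + 0.60² + 0.26² + 0.08² + 0.02² = 0.0625 + 0.3600 + 0.0676 + 0.0064 + 0.0004 = 0.4969

0.50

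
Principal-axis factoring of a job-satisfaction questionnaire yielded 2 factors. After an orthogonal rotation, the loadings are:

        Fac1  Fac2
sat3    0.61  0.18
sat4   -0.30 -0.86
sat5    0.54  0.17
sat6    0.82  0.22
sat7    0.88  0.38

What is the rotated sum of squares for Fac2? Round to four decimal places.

SS loadings for Fac2 = 0.18² + (-0.86)² + 0.17² + 0.22² + 0.38² = 0.0324 + 0.7396 + 0.0289 + 0.0484 + 0.1444 = 0.9937

0.9937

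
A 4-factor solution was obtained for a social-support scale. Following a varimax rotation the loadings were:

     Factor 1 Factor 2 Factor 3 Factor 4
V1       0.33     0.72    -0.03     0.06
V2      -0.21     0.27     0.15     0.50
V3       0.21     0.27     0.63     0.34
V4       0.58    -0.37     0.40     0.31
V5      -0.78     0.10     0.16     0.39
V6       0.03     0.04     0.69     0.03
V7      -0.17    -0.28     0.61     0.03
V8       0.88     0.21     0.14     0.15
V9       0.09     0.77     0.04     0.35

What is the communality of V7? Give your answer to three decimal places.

0.480

h² = (-0.17)² + (-0.28)² + 0.61² + 0.03² = 0.0289 + 0.0784 + 0.3721 + 0.0009 = 0.4803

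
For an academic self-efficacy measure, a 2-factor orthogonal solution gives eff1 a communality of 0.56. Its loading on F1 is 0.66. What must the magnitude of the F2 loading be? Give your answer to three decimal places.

0.353

Under orthogonal rotation h² = Σλ², so λ_F2² = h² − (0.4356) = 0.56 − 0.4356 = 0.1244.
|λ| = √0.1244 = 0.3527.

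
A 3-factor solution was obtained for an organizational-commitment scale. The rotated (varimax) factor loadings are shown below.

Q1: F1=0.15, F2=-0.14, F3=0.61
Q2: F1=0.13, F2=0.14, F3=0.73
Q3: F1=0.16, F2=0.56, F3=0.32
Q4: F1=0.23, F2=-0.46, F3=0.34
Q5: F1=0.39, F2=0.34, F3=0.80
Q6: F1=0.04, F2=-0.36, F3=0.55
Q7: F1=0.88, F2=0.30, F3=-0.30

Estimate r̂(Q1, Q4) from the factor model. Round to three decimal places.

r̂ = Σ λ_i·λ_j across factors = (0.15)(0.23) + (-0.14)(-0.46) + (0.61)(0.34)
  = +0.0345 +0.0644 +0.2074 = 0.3063

0.306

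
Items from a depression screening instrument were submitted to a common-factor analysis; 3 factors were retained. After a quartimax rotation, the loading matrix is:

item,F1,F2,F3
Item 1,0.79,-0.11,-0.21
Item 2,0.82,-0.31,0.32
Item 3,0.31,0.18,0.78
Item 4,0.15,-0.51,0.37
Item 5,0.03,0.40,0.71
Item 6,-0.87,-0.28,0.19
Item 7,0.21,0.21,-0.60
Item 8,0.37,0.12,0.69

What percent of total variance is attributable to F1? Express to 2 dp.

29.42%

SS loadings for F1 = 0.79² + 0.82² + 0.31² + 0.15² + 0.03² + (-0.87)² + 0.21² + 0.37² = 2.3539
With 8 standardized items, total variance = 8. Proportion = 2.3539/8 = 0.2942 → 29.42%.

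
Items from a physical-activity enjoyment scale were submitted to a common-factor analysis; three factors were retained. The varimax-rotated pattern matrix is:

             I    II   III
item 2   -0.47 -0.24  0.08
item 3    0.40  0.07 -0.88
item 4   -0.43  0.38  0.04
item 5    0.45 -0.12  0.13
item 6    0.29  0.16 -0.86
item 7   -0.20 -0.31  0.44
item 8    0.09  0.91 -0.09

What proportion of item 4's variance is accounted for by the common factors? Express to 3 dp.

0.331

h² = (-0.43)² + 0.38² + 0.04² = 0.1849 + 0.1444 + 0.0016 = 0.3309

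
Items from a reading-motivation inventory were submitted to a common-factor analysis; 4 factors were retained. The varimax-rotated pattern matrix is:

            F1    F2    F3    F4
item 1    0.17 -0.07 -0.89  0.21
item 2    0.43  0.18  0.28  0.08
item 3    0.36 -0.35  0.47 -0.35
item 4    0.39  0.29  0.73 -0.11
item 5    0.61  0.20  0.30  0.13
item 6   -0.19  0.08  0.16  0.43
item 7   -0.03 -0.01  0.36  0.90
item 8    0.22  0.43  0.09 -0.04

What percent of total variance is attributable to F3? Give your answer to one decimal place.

23.5%

SS loadings for F3 = (-0.89)² + 0.28² + 0.47² + 0.73² + 0.30² + 0.16² + 0.36² + 0.09² = 1.8776
With 8 standardized items, total variance = 8. Proportion = 1.8776/8 = 0.2347 → 23.47%.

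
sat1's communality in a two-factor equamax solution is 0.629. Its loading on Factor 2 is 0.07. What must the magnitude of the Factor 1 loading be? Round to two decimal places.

0.79

Under orthogonal rotation h² = Σλ², so λ_Factor 1² = h² − (0.0049) = 0.629 − 0.0049 = 0.6241.
|λ| = √0.6241 = 0.7900.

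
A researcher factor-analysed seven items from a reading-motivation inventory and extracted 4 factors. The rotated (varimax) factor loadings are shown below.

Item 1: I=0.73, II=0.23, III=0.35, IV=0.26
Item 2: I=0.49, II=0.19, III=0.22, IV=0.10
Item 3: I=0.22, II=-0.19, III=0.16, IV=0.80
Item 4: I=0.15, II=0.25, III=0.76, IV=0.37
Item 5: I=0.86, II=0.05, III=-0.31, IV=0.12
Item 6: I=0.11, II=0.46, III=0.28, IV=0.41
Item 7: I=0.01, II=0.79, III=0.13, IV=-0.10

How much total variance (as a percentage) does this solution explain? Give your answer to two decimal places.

Communalities: 0.7759, 0.3346, 0.7501, 0.7995, 0.8526, 0.4702, 0.6511; Σh² = 4.6340.
Total variance with 7 standardized items is 7, so the solution explains 4.6340/7 = 0.6620 = 66.20%.

66.20%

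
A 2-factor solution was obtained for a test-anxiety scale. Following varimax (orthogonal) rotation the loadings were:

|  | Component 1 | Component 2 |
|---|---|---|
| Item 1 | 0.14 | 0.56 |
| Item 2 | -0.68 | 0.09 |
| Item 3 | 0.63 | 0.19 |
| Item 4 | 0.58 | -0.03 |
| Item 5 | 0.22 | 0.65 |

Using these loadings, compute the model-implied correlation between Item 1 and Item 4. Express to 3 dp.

r̂ = Σ λ_i·λ_j across factors = (0.14)(0.58) + (0.56)(-0.03)
  = +0.0812 -0.0168 = 0.0644

0.064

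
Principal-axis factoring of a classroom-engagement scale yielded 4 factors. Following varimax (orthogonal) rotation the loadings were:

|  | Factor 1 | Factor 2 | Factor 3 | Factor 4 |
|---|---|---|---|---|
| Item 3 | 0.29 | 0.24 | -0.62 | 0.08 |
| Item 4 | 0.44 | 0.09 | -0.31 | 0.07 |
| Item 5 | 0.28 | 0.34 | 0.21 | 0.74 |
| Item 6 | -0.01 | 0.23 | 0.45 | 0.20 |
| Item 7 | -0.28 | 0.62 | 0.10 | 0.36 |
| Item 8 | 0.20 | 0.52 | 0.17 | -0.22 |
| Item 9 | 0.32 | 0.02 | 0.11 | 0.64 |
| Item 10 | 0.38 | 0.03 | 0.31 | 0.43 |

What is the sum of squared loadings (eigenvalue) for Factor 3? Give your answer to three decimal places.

0.874

SS loadings for Factor 3 = (-0.62)² + (-0.31)² + 0.21² + 0.45² + 0.10² + 0.17² + 0.11² + 0.31² = 0.3844 + 0.0961 + 0.0441 + 0.2025 + 0.0100 + 0.0289 + 0.0121 + 0.0961 = 0.8742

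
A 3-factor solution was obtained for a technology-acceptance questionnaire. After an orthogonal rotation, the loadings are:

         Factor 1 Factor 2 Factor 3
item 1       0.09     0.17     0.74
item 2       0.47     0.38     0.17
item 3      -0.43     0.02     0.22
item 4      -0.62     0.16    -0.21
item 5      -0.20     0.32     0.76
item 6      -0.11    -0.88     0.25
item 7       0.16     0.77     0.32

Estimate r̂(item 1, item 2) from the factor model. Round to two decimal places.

r̂ = Σ λ_i·λ_j across factors = (0.09)(0.47) + (0.17)(0.38) + (0.74)(0.17)
  = +0.0423 +0.0646 +0.1258 = 0.2327

0.23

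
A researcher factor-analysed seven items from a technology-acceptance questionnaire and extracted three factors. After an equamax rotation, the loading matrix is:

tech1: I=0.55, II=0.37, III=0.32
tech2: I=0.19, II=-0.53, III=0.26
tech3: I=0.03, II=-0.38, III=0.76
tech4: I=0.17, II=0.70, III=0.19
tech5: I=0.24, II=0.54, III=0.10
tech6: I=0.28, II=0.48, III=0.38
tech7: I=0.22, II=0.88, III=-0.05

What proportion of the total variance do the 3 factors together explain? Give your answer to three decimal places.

Communalities: 0.5418, 0.3846, 0.7229, 0.5550, 0.3592, 0.4532, 0.8253; Σh² = 3.8420.
Total variance with 7 standardized items is 7, so the solution explains 3.8420/7 = 0.5489.

0.549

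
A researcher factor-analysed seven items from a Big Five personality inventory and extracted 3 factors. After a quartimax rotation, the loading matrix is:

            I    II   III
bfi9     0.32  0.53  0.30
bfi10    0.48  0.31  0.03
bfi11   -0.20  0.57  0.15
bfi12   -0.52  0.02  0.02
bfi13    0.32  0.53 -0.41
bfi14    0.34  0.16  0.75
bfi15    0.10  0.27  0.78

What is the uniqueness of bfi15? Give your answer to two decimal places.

0.31

h² = 0.10² + 0.27² + 0.78² = 0.0100 + 0.0729 + 0.6084 = 0.6913
Uniqueness u² = 1 − h² = 1 − 0.6913 = 0.3087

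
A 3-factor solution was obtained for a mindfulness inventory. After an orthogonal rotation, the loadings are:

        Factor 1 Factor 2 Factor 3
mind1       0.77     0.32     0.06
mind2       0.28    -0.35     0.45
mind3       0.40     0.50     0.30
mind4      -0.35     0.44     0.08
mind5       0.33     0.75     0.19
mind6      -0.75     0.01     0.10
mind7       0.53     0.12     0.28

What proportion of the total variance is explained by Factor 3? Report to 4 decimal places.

0.0610

SS loadings for Factor 3 = 0.06² + 0.45² + 0.30² + 0.08² + 0.19² + 0.10² + 0.28² = 0.4270
Proportion of variance = 0.4270 / 7 = 0.0610.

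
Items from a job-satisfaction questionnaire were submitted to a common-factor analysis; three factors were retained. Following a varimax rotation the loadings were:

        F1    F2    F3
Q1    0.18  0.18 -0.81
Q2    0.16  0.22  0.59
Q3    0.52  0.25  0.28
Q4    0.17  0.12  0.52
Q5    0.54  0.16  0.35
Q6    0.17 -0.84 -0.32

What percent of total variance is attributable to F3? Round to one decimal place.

SS loadings for F3 = (-0.81)² + 0.59² + 0.28² + 0.52² + 0.35² + (-0.32)² = 1.5779
With 6 standardized items, total variance = 6. Proportion = 1.5779/6 = 0.2630 → 26.30%.

26.3%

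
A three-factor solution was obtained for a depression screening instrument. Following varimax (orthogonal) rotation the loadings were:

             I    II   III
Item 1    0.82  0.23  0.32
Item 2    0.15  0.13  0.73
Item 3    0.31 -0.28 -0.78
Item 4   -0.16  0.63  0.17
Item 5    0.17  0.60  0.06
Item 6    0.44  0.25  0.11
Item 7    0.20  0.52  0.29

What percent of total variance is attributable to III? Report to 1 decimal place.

19.6%

SS loadings for III = 0.32² + 0.73² + (-0.78)² + 0.17² + 0.06² + 0.11² + 0.29² = 1.3724
With 7 standardized items, total variance = 7. Proportion = 1.3724/7 = 0.1961 → 19.61%.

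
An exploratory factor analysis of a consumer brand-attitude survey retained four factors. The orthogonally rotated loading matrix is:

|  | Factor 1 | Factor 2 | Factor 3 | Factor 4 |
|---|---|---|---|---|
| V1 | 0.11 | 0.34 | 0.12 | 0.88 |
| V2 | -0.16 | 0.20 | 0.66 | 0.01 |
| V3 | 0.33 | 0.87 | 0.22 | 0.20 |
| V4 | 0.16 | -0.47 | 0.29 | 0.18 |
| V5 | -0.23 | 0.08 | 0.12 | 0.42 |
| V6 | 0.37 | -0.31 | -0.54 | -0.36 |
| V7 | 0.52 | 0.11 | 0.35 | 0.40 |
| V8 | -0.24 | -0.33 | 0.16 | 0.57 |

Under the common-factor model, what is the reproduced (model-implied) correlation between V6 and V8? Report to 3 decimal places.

r̂ = Σ λ_i·λ_j across factors = (0.37)(-0.24) + (-0.31)(-0.33) + (-0.54)(0.16) + (-0.36)(0.57)
  = -0.0888 +0.1023 -0.0864 -0.2052 = -0.2781

-0.278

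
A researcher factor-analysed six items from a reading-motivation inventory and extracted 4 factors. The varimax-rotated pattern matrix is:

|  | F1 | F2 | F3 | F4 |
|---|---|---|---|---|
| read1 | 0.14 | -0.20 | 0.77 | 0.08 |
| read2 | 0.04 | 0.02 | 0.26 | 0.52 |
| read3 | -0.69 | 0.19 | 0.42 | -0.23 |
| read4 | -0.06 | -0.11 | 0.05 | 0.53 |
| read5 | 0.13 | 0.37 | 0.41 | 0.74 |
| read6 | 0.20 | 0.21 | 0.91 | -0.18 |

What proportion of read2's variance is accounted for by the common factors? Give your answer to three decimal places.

h² = 0.04² + 0.02² + 0.26² + 0.52² = 0.0016 + 0.0004 + 0.0676 + 0.2704 = 0.3400

0.340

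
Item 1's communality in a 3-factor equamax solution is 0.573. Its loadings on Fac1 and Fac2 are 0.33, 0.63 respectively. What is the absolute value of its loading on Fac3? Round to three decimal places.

0.259

Under orthogonal rotation h² = Σλ², so λ_Fac3² = h² − (0.5058) = 0.573 − 0.5058 = 0.0672.
|λ| = √0.0672 = 0.2592.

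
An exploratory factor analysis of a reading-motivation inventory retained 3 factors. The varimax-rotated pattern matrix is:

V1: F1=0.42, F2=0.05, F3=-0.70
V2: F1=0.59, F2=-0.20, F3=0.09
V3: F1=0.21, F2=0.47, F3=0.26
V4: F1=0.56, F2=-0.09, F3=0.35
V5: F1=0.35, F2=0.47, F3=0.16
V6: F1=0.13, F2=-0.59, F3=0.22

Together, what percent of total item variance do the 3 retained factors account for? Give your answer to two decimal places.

Communalities: 0.6689, 0.3962, 0.3326, 0.4442, 0.3690, 0.4134; Σh² = 2.6243.
Total variance with 6 standardized items is 6, so the solution explains 2.6243/6 = 0.4374 = 43.74%.

43.74%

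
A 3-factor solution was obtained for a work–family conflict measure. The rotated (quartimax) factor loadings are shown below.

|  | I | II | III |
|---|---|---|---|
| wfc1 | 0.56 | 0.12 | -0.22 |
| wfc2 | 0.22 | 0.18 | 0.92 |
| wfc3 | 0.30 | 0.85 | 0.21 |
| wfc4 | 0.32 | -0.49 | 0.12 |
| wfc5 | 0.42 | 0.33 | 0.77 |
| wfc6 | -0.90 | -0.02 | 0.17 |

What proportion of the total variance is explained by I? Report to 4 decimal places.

0.2568

SS loadings for I = 0.56² + 0.22² + 0.30² + 0.32² + 0.42² + (-0.90)² = 1.5408
Proportion of variance = 1.5408 / 6 = 0.2568.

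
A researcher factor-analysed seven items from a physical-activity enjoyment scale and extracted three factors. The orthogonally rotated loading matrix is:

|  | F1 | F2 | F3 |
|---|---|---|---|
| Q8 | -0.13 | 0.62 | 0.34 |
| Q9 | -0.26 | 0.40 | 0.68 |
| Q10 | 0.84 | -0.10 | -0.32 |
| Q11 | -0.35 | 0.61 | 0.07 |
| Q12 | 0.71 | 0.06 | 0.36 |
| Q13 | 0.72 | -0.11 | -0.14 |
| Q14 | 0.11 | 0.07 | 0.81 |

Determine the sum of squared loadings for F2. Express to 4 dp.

SS loadings for F2 = 0.62² + 0.40² + (-0.10)² + 0.61² + 0.06² + (-0.11)² + 0.07² = 0.3844 + 0.1600 + 0.0100 + 0.3721 + 0.0036 + 0.0121 + 0.0049 = 0.9471

0.9471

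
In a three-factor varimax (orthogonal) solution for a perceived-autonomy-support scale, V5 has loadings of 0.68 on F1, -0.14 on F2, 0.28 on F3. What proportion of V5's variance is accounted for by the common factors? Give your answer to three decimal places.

h² = 0.68² + (-0.14)² + 0.28² = 0.4624 + 0.0196 + 0.0784 = 0.5604

0.560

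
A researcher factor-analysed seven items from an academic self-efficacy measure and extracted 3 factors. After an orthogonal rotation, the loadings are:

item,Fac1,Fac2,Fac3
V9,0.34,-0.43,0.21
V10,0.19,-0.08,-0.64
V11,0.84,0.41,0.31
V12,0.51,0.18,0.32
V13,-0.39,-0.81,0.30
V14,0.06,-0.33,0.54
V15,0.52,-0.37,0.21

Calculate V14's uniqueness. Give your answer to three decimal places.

h² = 0.06² + (-0.33)² + 0.54² = 0.0036 + 0.1089 + 0.2916 = 0.4041
Uniqueness u² = 1 − h² = 1 − 0.4041 = 0.5959

0.596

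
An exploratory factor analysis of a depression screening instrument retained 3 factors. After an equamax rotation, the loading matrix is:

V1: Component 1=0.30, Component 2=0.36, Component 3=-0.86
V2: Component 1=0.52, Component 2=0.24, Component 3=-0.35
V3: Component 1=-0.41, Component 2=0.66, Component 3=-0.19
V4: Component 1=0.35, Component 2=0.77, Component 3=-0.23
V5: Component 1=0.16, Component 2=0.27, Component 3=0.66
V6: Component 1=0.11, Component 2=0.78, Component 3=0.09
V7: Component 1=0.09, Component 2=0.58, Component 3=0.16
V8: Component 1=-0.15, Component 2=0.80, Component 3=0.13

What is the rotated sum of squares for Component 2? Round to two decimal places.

2.87

SS loadings for Component 2 = 0.36² + 0.24² + 0.66² + 0.77² + 0.27² + 0.78² + 0.58² + 0.80² = 0.1296 + 0.0576 + 0.4356 + 0.5929 + 0.0729 + 0.6084 + 0.3364 + 0.6400 = 2.8734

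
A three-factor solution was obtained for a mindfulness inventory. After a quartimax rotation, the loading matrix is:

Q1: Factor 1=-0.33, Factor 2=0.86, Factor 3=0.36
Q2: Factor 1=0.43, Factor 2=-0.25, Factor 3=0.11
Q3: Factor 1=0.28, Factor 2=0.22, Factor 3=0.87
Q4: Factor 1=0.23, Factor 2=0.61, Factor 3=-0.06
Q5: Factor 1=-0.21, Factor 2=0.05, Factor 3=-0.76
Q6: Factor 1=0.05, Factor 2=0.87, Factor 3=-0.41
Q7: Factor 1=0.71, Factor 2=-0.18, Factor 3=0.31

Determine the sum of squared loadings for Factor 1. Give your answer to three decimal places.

SS loadings for Factor 1 = (-0.33)² + 0.43² + 0.28² + 0.23² + (-0.21)² + 0.05² + 0.71² = 0.1089 + 0.1849 + 0.0784 + 0.0529 + 0.0441 + 0.0025 + 0.5041 = 0.9758

0.976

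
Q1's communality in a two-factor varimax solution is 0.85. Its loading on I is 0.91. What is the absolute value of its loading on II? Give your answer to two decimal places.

Under orthogonal rotation h² = Σλ², so λ_II² = h² − (0.8281) = 0.85 − 0.8281 = 0.0219.
|λ| = √0.0219 = 0.1480.

0.15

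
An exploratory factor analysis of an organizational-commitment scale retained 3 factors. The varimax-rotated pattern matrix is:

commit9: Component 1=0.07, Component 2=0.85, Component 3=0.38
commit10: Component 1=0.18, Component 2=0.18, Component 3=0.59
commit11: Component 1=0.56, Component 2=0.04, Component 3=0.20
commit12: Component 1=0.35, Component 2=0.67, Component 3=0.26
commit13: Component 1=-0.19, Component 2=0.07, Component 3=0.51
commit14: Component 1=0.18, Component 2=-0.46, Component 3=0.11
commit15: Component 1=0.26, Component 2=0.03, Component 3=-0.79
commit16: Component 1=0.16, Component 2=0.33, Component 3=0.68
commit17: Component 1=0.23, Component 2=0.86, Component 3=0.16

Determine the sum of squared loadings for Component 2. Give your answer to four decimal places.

2.2713

SS loadings for Component 2 = 0.85² + 0.18² + 0.04² + 0.67² + 0.07² + (-0.46)² + 0.03² + 0.33² + 0.86² = 0.7225 + 0.0324 + 0.0016 + 0.4489 + 0.0049 + 0.2116 + 0.0009 + 0.1089 + 0.7396 = 2.2713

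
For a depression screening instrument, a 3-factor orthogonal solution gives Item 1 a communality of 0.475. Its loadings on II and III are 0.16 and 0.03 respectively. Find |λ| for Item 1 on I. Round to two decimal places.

0.67

Under orthogonal rotation h² = Σλ², so λ_I² = h² − (0.0265) = 0.475 − 0.0265 = 0.4485.
|λ| = √0.4485 = 0.6697.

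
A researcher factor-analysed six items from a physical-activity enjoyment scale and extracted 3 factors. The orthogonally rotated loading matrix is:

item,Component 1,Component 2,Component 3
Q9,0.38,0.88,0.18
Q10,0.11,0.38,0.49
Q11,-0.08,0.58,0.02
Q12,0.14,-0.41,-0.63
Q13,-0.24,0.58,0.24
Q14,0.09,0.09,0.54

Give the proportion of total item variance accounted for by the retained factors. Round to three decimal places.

0.506

SS loadings by factor: 0.2482, 1.7678, 1.0190; total = 3.0350.
Total variance with 6 standardized items is 6, so the solution explains 3.0350/6 = 0.5058.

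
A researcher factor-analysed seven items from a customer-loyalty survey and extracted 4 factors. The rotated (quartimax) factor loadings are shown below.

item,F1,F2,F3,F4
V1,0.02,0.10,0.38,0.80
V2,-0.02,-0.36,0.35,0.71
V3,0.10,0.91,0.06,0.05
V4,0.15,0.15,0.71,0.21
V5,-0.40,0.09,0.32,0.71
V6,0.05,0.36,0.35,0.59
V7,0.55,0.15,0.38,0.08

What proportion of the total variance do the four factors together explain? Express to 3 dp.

0.692

Communalities: 0.7948, 0.7566, 0.8442, 0.5932, 0.7746, 0.6027, 0.4758; Σh² = 4.8419.
Total variance with 7 standardized items is 7, so the solution explains 4.8419/7 = 0.6917.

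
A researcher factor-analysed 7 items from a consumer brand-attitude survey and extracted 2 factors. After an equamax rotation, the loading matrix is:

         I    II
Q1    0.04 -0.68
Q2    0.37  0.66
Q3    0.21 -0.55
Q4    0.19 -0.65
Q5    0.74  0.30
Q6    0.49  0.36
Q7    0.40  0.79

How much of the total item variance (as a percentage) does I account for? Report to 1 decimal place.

16.7%

SS loadings for I = 0.04² + 0.37² + 0.21² + 0.19² + 0.74² + 0.49² + 0.40² = 1.1664
With 7 standardized items, total variance = 7. Proportion = 1.1664/7 = 0.1666 → 16.66%.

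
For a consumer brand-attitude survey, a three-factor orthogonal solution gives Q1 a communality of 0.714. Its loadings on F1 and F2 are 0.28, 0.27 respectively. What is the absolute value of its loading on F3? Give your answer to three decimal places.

Under orthogonal rotation h² = Σλ², so λ_F3² = h² − (0.1513) = 0.714 − 0.1513 = 0.5627.
|λ| = √0.5627 = 0.7501.

0.750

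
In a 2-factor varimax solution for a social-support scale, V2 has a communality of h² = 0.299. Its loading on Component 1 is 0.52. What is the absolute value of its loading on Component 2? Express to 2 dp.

Under orthogonal rotation h² = Σλ², so λ_Component 2² = h² − (0.2704) = 0.299 − 0.2704 = 0.0286.
|λ| = √0.0286 = 0.1691.

0.17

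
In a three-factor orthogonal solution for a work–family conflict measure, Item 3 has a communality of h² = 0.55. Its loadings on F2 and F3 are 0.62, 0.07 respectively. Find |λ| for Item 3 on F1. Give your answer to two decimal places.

Under orthogonal rotation h² = Σλ², so λ_F1² = h² − (0.3893) = 0.55 − 0.3893 = 0.1607.
|λ| = √0.1607 = 0.4009.

0.40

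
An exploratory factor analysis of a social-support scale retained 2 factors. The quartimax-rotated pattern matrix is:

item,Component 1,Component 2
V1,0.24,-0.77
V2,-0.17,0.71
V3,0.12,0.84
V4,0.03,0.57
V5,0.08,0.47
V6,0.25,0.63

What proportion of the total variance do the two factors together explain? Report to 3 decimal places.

SS loadings by factor: 0.1707, 2.7453; total = 2.9160.
Total variance with 6 standardized items is 6, so the solution explains 2.9160/6 = 0.4860.

0.486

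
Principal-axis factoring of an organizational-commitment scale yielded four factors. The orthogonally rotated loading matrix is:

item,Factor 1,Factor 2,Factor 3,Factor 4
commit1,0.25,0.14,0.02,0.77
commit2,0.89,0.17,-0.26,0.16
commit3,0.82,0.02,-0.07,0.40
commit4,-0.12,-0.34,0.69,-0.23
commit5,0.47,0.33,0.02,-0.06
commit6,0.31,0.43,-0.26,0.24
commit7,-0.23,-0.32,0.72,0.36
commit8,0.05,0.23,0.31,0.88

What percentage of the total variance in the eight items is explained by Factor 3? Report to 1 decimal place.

15.4%

SS loadings for Factor 3 = 0.02² + (-0.26)² + (-0.07)² + 0.69² + 0.02² + (-0.26)² + 0.72² + 0.31² = 1.2315
With 8 standardized items, total variance = 8. Proportion = 1.2315/8 = 0.1539 → 15.39%.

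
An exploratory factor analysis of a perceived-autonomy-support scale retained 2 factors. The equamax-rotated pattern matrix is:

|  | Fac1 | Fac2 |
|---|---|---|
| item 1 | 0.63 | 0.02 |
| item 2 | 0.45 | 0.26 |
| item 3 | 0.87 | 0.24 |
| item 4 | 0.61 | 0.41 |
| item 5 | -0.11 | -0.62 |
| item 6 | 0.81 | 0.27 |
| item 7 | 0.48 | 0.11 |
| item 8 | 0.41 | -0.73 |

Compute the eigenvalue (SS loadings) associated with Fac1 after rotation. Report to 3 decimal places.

SS loadings for Fac1 = 0.63² + 0.45² + 0.87² + 0.61² + (-0.11)² + 0.81² + 0.48² + 0.41² = 0.3969 + 0.2025 + 0.7569 + 0.3721 + 0.0121 + 0.6561 + 0.2304 + 0.1681 = 2.7951

2.795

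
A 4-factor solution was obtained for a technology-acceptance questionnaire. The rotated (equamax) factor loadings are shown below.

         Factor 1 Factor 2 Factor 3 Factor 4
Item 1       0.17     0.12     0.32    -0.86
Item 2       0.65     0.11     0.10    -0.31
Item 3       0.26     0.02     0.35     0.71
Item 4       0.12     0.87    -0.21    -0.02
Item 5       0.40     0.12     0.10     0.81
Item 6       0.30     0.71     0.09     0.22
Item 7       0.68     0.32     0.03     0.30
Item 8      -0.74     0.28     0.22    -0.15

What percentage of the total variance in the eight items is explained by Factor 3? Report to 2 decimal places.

4.33%

SS loadings for Factor 3 = 0.32² + 0.10² + 0.35² + (-0.21)² + 0.10² + 0.09² + 0.03² + 0.22² = 0.3464
With 8 standardized items, total variance = 8. Proportion = 0.3464/8 = 0.0433 → 4.33%.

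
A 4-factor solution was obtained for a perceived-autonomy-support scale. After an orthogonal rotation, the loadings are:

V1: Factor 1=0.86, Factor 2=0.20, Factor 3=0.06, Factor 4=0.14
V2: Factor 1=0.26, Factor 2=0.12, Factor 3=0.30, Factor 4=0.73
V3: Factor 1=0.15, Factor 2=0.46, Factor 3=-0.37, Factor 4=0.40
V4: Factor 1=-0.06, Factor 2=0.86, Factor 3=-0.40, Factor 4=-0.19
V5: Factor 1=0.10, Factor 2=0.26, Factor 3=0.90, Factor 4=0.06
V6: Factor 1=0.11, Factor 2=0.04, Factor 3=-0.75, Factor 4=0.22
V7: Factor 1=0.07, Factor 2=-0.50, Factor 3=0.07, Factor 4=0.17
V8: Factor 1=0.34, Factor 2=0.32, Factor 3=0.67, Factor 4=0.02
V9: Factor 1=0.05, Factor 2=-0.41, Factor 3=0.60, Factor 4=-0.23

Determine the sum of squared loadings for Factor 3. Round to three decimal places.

2.577

SS loadings for Factor 3 = 0.06² + 0.30² + (-0.37)² + (-0.40)² + 0.90² + (-0.75)² + 0.07² + 0.67² + 0.60² = 0.0036 + 0.0900 + 0.1369 + 0.1600 + 0.8100 + 0.5625 + 0.0049 + 0.4489 + 0.3600 = 2.5768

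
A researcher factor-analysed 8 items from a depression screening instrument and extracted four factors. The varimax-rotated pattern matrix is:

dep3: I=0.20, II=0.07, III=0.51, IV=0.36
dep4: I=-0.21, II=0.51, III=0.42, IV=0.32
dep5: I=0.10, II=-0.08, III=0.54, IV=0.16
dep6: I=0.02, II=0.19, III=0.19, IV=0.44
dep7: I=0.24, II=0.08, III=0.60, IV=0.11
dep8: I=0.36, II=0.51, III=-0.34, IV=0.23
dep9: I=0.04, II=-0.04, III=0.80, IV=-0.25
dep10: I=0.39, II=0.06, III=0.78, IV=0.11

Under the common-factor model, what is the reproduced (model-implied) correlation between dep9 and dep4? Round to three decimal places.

r̂ = Σ λ_i·λ_j across factors = (0.04)(-0.21) + (-0.04)(0.51) + (0.80)(0.42) + (-0.25)(0.32)
  = -0.0084 -0.0204 +0.3360 -0.0800 = 0.2272

0.227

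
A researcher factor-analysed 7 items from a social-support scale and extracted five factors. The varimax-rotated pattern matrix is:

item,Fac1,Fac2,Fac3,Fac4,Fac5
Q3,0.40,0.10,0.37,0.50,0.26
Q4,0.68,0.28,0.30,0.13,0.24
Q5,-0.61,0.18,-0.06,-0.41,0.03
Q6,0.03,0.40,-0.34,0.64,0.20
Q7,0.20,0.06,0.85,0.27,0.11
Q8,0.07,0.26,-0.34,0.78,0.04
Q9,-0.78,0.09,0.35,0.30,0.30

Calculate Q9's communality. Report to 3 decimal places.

0.919

h² = (-0.78)² + 0.09² + 0.35² + 0.30² + 0.30² = 0.6084 + 0.0081 + 0.1225 + 0.0900 + 0.0900 = 0.9190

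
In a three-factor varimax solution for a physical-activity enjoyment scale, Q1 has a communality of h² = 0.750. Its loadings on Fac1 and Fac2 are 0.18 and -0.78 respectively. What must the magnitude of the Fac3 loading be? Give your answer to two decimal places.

0.33

Under orthogonal rotation h² = Σλ², so λ_Fac3² = h² − (0.6408) = 0.750 − 0.6408 = 0.1092.
|λ| = √0.1092 = 0.3305.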